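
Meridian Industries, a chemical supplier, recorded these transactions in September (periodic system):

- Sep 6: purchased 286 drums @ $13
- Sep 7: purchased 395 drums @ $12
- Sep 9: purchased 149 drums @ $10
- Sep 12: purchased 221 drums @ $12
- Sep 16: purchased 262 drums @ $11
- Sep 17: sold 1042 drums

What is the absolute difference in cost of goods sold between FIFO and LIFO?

$533

FIFO COGS: 286 @ $13 + 395 @ $12 + 149 @ $10 + 212 @ $12 = $12,492
LIFO COGS: 262 @ $11 + 221 @ $12 + 149 @ $10 + 395 @ $12 + 15 @ $13 = $11,959
Difference = |$12,492 − $11,959| = $533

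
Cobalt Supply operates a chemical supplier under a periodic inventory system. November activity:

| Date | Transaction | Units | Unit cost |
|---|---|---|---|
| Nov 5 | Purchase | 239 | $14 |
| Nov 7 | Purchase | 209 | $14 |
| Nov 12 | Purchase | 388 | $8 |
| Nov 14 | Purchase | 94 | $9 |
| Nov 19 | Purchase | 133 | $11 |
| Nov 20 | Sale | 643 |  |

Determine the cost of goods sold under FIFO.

COGS = $7,832

Nov 20, 643 sold [FIFO — oldest first]: 239 @ $14 + 209 @ $14 + 195 @ $8 = $7,832
Ending inventory: 193 @ $8 + 94 @ $9 + 133 @ $11 = $3,853
Check: goods available $11,685 = COGS $7,832 + ending $3,853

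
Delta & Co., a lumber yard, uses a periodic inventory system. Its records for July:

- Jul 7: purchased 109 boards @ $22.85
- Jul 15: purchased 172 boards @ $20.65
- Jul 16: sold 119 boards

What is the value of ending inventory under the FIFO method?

Ending inventory = $3,345.30

Jul 16, 119 sold [FIFO — oldest first]: 109 @ $22.85 + 10 @ $20.65 = $2,697.15
Ending inventory: 162 @ $20.65 = $3,345.30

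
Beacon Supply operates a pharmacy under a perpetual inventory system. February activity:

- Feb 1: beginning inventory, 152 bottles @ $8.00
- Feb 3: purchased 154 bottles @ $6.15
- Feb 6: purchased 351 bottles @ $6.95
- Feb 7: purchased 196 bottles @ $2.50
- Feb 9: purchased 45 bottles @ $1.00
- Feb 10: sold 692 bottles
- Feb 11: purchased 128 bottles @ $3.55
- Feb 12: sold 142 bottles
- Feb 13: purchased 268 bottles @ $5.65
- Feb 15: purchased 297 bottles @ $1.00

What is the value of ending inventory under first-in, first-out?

Ending inventory = $2,358.10

Feb 10, 692 sold [FIFO — oldest first]: 152 @ $8.00 + 154 @ $6.15 + 351 @ $6.95 + 35 @ $2.50 = $4,690.05
Feb 12, 142 sold [FIFO — oldest first]: 142 @ $2.50 = $355.00
Total COGS = $4,690.05 + $355.00 = $5,045.05
Ending inventory: 19 @ $2.50 + 45 @ $1.00 + 128 @ $3.55 + 268 @ $5.65 + 297 @ $1.00 = $2,358.10
Check: goods available $7,403.15 = COGS $5,045.05 + ending $2,358.10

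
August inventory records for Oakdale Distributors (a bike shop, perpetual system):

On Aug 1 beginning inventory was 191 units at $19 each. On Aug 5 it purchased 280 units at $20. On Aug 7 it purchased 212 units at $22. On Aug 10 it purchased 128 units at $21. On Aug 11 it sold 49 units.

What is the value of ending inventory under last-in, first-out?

Ending inventory = $15,552

Aug 11, 49 sold [LIFO — newest first]: 49 @ $21 = $1,029
Ending inventory: 191 @ $19 + 280 @ $20 + 212 @ $22 + 79 @ $21 = $15,552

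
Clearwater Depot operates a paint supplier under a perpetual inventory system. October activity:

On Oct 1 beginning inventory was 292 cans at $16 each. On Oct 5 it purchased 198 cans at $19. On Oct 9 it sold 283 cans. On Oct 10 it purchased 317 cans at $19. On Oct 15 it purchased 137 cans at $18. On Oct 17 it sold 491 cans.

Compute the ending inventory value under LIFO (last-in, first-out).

Oct 9, 283 sold [LIFO — newest first]: 198 @ $19 + 85 @ $16 = $5,122
Oct 17, 491 sold [LIFO — newest first]: 137 @ $18 + 317 @ $19 + 37 @ $16 = $9,081
Total COGS = $5,122 + $9,081 = $14,203
Ending inventory: 170 @ $16 = $2,720
Check: goods available $16,923 = COGS $14,203 + ending $2,720

Ending inventory = $2,720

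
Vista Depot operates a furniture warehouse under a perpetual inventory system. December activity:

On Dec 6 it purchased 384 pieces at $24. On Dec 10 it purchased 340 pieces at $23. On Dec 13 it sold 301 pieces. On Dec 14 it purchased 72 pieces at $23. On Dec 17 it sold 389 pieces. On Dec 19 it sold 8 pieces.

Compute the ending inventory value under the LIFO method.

Ending inventory = $2,352

Dec 13, 301 sold [LIFO — newest first]: 301 @ $23 = $6,923
Dec 17, 389 sold [LIFO — newest first]: 72 @ $23 + 39 @ $23 + 278 @ $24 = $9,225
Dec 19, 8 sold [LIFO — newest first]: 8 @ $24 = $192
Total COGS = $6,923 + $9,225 + $192 = $16,340
Ending inventory: 98 @ $24 = $2,352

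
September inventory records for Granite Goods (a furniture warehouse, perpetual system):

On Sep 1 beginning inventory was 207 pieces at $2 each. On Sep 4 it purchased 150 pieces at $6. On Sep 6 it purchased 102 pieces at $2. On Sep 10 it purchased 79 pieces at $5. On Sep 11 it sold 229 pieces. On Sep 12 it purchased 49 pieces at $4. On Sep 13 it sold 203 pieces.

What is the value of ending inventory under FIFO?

Sep 11, 229 sold [FIFO — oldest first]: 207 @ $2 + 22 @ $6 = $546
Sep 13, 203 sold [FIFO — oldest first]: 128 @ $6 + 75 @ $2 = $918
Total COGS = $546 + $918 = $1,464
Ending inventory: 27 @ $2 + 79 @ $5 + 49 @ $4 = $645

Ending inventory = $645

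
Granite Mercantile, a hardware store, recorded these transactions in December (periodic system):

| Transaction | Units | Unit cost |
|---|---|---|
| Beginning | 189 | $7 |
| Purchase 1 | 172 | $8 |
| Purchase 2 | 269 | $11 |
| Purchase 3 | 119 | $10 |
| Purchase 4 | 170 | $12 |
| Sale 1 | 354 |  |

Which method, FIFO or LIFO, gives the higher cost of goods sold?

FIFO COGS: 189 @ $7 + 165 @ $8 = $2,643
LIFO COGS: 170 @ $12 + 119 @ $10 + 65 @ $11 = $3,945

LIFO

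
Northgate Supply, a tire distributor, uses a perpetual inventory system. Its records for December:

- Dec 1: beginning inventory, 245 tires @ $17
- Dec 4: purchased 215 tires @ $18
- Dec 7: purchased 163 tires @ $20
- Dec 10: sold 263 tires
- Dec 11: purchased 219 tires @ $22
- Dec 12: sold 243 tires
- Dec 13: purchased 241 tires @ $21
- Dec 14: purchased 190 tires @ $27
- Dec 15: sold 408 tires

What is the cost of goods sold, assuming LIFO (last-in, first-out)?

Dec 10, 263 sold [LIFO — newest first]: 163 @ $20 + 100 @ $18 = $5,060
Dec 12, 243 sold [LIFO — newest first]: 219 @ $22 + 24 @ $18 = $5,250
Dec 15, 408 sold [LIFO — newest first]: 190 @ $27 + 218 @ $21 = $9,708
Total COGS = $5,060 + $5,250 + $9,708 = $20,018
Ending inventory: 245 @ $17 + 91 @ $18 + 23 @ $21 = $6,286

COGS = $20,018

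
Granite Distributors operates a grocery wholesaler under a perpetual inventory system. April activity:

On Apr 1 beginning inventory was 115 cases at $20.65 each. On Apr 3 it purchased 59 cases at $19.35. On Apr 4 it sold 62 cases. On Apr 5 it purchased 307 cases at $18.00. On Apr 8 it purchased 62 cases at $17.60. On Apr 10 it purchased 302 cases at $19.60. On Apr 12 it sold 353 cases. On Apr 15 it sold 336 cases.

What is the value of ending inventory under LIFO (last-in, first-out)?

Ending inventory = $1,941.10

Apr 4, 62 sold [LIFO — newest first]: 59 @ $19.35 + 3 @ $20.65 = $1,203.60
Apr 12, 353 sold [LIFO — newest first]: 302 @ $19.60 + 51 @ $17.60 = $6,816.80
Apr 15, 336 sold [LIFO — newest first]: 11 @ $17.60 + 307 @ $18.00 + 18 @ $20.65 = $6,091.30
Total COGS = $1,203.60 + $6,816.80 + $6,091.30 = $14,111.70
Ending inventory: 94 @ $20.65 = $1,941.10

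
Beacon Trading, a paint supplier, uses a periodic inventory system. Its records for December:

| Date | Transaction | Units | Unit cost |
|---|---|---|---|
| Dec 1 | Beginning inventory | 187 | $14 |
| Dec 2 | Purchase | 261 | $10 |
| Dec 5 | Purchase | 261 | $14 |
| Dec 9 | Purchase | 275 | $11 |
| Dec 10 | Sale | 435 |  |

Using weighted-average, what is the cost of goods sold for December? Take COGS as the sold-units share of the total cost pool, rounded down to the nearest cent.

Dec 10, sell 435: 435/984 × $11,907.00 → $5,263.76
Ending inventory (cost pool remaining) = $6,643.24

COGS = $5,263.76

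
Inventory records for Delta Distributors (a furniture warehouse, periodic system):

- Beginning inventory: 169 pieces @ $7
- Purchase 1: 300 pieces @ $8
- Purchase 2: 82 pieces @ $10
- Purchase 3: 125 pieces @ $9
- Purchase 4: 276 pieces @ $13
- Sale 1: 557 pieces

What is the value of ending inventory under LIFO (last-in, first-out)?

Sale 1 (557) [LIFO — newest first]: 276 @ $13 + 125 @ $9 + 82 @ $10 + 74 @ $8 = $6,125
Ending inventory: 169 @ $7 + 226 @ $8 = $2,991
Check: goods available $9,116 = COGS $6,125 + ending $2,991

Ending inventory = $2,991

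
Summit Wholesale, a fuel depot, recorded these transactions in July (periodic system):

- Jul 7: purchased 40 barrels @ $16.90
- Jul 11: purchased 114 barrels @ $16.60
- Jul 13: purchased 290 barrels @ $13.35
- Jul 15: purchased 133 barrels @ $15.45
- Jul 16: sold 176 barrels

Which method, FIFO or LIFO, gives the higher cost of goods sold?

FIFO COGS: 40 @ $16.90 + 114 @ $16.60 + 22 @ $13.35 = $2,862.10
LIFO COGS: 133 @ $15.45 + 43 @ $13.35 = $2,628.90

FIFO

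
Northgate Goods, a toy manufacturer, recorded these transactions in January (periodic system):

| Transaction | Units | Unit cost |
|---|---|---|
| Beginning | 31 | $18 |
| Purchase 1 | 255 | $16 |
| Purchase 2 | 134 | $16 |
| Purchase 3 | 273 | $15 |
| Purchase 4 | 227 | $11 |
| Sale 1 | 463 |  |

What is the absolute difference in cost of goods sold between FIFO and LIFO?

$1,390

FIFO COGS: 31 @ $18 + 255 @ $16 + 134 @ $16 + 43 @ $15 = $7,427
LIFO COGS: 227 @ $11 + 236 @ $15 = $6,037
Difference = |$7,427 − $6,037| = $1,390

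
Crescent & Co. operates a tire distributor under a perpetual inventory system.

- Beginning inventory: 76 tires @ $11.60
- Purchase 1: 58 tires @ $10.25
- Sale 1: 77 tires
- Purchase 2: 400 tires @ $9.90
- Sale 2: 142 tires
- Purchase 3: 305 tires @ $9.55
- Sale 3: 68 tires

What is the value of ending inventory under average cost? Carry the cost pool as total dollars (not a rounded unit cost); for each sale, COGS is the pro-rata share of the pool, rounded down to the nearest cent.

After Beginning: 76 on hand, pool $881.60 (≈ $11.6000 each)
After Purchase 1: 134 on hand, pool $1,476.10 (≈ $11.0157 each)
Sale 1, sell 77: 77/134 × $1,476.10 → $848.20
After Purchase 2: 457 on hand, pool $4,587.90 (≈ $10.0392 each)
Sale 2, sell 142: 142/457 × $4,587.90 → $1,425.56
After Purchase 3: 620 on hand, pool $6,075.09 (≈ $9.7985 each)
Sale 3, sell 68: 68/620 × $6,075.09 → $666.30
Total COGS = $848.20 + $1,425.56 + $666.30 = $2,940.06
Ending inventory (cost pool remaining) = $5,408.79
Check: goods available $8,348.85 = COGS $2,940.06 + ending $5,408.79

Ending inventory = $5,408.79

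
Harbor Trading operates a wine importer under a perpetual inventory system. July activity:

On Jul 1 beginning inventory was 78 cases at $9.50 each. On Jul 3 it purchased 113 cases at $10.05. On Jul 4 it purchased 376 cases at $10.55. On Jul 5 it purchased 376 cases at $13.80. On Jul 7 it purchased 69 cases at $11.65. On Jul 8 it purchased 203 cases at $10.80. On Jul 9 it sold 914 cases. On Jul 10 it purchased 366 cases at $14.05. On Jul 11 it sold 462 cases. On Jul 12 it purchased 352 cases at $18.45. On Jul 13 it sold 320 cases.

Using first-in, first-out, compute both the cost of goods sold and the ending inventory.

COGS = $21,292.55; ending inventory = $4,372.65

Jul 9, 914 sold [FIFO — oldest first]: 78 @ $9.50 + 113 @ $10.05 + 376 @ $10.55 + 347 @ $13.80 = $10,632.05
Jul 11, 462 sold [FIFO — oldest first]: 29 @ $13.80 + 69 @ $11.65 + 203 @ $10.80 + 161 @ $14.05 = $5,658.50
Jul 13, 320 sold [FIFO — oldest first]: 205 @ $14.05 + 115 @ $18.45 = $5,002.00
Total COGS = $10,632.05 + $5,658.50 + $5,002.00 = $21,292.55
Ending inventory: 237 @ $18.45 = $4,372.65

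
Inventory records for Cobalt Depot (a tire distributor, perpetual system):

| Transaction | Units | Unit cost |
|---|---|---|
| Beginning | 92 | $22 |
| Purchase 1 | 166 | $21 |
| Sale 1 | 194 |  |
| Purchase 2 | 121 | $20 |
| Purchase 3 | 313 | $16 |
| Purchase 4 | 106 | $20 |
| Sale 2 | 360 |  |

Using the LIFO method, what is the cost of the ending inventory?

Ending inventory = $4,772

Sale 1 (194) [LIFO — newest first]: 166 @ $21 + 28 @ $22 = $4,102
Sale 2 (360) [LIFO — newest first]: 106 @ $20 + 254 @ $16 = $6,184
Total COGS = $4,102 + $6,184 = $10,286
Ending inventory: 64 @ $22 + 121 @ $20 + 59 @ $16 = $4,772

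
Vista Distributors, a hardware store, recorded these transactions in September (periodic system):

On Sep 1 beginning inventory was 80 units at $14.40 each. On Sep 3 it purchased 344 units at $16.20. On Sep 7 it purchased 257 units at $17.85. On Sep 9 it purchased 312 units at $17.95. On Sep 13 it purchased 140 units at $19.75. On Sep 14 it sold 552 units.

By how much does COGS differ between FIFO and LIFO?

FIFO COGS: 80 @ $14.40 + 344 @ $16.20 + 128 @ $17.85 = $9,009.60
LIFO COGS: 140 @ $19.75 + 312 @ $17.95 + 100 @ $17.85 = $10,150.40
Difference = |$9,009.60 − $10,150.40| = $1,140.80

$1,140.80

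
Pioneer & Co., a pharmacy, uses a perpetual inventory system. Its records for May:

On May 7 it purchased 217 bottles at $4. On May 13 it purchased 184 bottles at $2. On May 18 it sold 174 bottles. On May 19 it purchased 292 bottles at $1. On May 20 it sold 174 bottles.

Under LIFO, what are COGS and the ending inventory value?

May 18, 174 sold [LIFO — newest first]: 174 @ $2 = $348
May 20, 174 sold [LIFO — newest first]: 174 @ $1 = $174
Total COGS = $348 + $174 = $522
Ending inventory: 217 @ $4 + 10 @ $2 + 118 @ $1 = $1,006

COGS = $522; ending inventory = $1,006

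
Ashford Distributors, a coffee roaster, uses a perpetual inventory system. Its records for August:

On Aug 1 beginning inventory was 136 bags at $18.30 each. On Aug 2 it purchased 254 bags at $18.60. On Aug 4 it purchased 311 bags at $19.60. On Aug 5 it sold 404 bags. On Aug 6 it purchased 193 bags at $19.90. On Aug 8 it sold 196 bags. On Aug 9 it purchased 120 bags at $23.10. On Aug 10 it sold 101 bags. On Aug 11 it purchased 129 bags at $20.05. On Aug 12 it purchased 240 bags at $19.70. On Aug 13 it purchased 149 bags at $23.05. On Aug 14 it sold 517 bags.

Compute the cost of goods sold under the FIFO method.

Aug 5, 404 sold [FIFO — oldest first]: 136 @ $18.30 + 254 @ $18.60 + 14 @ $19.60 = $7,487.60
Aug 8, 196 sold [FIFO — oldest first]: 196 @ $19.60 = $3,841.60
Aug 10, 101 sold [FIFO — oldest first]: 101 @ $19.60 = $1,979.60
Aug 14, 517 sold [FIFO — oldest first]: 193 @ $19.90 + 120 @ $23.10 + 129 @ $20.05 + 75 @ $19.70 = $10,676.65
Total COGS = $7,487.60 + $3,841.60 + $1,979.60 + $10,676.65 = $23,985.45
Ending inventory: 165 @ $19.70 + 149 @ $23.05 = $6,684.95

COGS = $23,985.45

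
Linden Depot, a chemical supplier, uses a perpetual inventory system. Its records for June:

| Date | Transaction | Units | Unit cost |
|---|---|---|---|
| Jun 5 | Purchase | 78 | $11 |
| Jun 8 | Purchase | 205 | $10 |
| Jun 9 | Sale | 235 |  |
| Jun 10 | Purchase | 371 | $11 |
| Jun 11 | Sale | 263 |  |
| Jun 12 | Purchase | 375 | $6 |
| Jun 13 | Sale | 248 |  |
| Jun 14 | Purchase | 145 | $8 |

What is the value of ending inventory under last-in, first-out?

Jun 9, 235 sold [LIFO — newest first]: 205 @ $10 + 30 @ $11 = $2,380
Jun 11, 263 sold [LIFO — newest first]: 263 @ $11 = $2,893
Jun 13, 248 sold [LIFO — newest first]: 248 @ $6 = $1,488
Total COGS = $2,380 + $2,893 + $1,488 = $6,761
Ending inventory: 48 @ $11 + 108 @ $11 + 127 @ $6 + 145 @ $8 = $3,638

Ending inventory = $3,638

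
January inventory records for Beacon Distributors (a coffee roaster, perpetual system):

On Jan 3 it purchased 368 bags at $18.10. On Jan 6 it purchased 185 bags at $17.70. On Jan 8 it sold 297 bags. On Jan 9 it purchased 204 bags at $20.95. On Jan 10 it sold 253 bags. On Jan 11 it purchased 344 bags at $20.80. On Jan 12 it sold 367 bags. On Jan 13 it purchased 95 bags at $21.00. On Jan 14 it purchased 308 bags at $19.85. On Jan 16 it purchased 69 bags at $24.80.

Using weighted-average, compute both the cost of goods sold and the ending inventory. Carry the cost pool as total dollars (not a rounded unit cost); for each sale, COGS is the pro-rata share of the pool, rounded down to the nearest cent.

After Jan 3: 368 on hand, pool $6,660.80 (≈ $18.1000 each)
After Jan 6: 553 on hand, pool $9,935.30 (≈ $17.9662 each)
Jan 8, sell 297: 297/553 × $9,935.30 → $5,335.95
After Jan 9: 460 on hand, pool $8,873.15 (≈ $19.2895 each)
Jan 10, sell 253: 253/460 × $8,873.15 → $4,880.23
After Jan 11: 551 on hand, pool $11,148.12 (≈ $20.2325 each)
Jan 12, sell 367: 367/551 × $11,148.12 → $7,425.33
After Jan 13: 279 on hand, pool $5,717.79 (≈ $20.4939 each)
After Jan 14: 587 on hand, pool $11,831.59 (≈ $20.1560 each)
After Jan 16: 656 on hand, pool $13,542.79 (≈ $20.6445 each)
Total COGS = $5,335.95 + $4,880.23 + $7,425.33 = $17,641.51
Ending inventory (cost pool remaining) = $13,542.79

COGS = $17,641.51; ending inventory = $13,542.79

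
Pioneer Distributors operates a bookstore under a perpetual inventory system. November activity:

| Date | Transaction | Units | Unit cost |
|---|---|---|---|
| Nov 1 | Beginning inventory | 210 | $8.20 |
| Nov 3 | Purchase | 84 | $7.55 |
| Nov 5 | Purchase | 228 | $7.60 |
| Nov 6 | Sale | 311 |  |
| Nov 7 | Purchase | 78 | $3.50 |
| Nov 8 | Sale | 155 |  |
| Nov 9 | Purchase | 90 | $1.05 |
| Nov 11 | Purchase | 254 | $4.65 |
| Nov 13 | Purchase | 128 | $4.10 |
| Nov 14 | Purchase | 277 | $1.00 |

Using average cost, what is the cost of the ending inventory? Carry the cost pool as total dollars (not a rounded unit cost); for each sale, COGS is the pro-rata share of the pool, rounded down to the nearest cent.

After Nov 1: 210 on hand, pool $1,722.00 (≈ $8.2000 each)
After Nov 3: 294 on hand, pool $2,356.20 (≈ $8.0143 each)
After Nov 5: 522 on hand, pool $4,089.00 (≈ $7.8333 each)
Nov 6, sell 311: 311/522 × $4,089.00 → $2,436.16
After Nov 7: 289 on hand, pool $1,925.84 (≈ $6.6638 each)
Nov 8, sell 155: 155/289 × $1,925.84 → $1,032.88
After Nov 9: 224 on hand, pool $987.46 (≈ $4.4083 each)
After Nov 11: 478 on hand, pool $2,168.56 (≈ $4.5367 each)
After Nov 13: 606 on hand, pool $2,693.36 (≈ $4.4445 each)
After Nov 14: 883 on hand, pool $2,970.36 (≈ $3.3639 each)
Total COGS = $2,436.16 + $1,032.88 = $3,469.04
Ending inventory (cost pool remaining) = $2,970.36

Ending inventory = $2,970.36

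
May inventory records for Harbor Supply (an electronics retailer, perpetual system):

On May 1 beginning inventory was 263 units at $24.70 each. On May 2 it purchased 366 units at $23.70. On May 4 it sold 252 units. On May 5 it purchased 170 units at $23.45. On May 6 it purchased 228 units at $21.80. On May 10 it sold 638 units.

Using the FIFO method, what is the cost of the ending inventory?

May 4, 252 sold [FIFO — oldest first]: 252 @ $24.70 = $6,224.40
May 10, 638 sold [FIFO — oldest first]: 11 @ $24.70 + 366 @ $23.70 + 170 @ $23.45 + 91 @ $21.80 = $14,916.20
Total COGS = $6,224.40 + $14,916.20 = $21,140.60
Ending inventory: 137 @ $21.80 = $2,986.60

Ending inventory = $2,986.60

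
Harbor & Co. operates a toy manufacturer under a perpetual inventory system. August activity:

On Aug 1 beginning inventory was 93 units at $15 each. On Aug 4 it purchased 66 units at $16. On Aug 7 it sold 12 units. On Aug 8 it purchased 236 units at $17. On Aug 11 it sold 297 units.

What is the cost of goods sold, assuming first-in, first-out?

Aug 7, 12 sold [FIFO — oldest first]: 12 @ $15 = $180
Aug 11, 297 sold [FIFO — oldest first]: 81 @ $15 + 66 @ $16 + 150 @ $17 = $4,821
Total COGS = $180 + $4,821 = $5,001
Ending inventory: 86 @ $17 = $1,462

COGS = $5,001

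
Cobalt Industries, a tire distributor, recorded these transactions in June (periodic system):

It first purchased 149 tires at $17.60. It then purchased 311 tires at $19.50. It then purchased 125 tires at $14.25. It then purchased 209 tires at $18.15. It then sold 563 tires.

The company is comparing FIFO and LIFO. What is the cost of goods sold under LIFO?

FIFO COGS: 149 @ $17.60 + 311 @ $19.50 + 103 @ $14.25 = $10,154.65
LIFO COGS: 209 @ $18.15 + 125 @ $14.25 + 229 @ $19.50 = $10,040.10

COGS = $10,040.10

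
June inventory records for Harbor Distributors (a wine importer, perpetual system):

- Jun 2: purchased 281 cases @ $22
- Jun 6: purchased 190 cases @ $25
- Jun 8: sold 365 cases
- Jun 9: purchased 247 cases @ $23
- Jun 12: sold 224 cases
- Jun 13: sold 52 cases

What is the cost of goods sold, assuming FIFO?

Jun 8, 365 sold [FIFO — oldest first]: 281 @ $22 + 84 @ $25 = $8,282
Jun 12, 224 sold [FIFO — oldest first]: 106 @ $25 + 118 @ $23 = $5,364
Jun 13, 52 sold [FIFO — oldest first]: 52 @ $23 = $1,196
Total COGS = $8,282 + $5,364 + $1,196 = $14,842
Ending inventory: 77 @ $23 = $1,771
Check: goods available $16,613 = COGS $14,842 + ending $1,771

COGS = $14,842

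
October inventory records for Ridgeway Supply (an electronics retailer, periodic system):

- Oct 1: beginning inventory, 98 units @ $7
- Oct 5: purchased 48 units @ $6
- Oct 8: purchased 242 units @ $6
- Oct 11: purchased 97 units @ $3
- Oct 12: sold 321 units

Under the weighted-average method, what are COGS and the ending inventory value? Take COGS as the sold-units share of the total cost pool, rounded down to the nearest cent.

Oct 12, sell 321: 321/485 × $2,717.00 → $1,798.26
Ending inventory (cost pool remaining) = $918.74

COGS = $1,798.26; ending inventory = $918.74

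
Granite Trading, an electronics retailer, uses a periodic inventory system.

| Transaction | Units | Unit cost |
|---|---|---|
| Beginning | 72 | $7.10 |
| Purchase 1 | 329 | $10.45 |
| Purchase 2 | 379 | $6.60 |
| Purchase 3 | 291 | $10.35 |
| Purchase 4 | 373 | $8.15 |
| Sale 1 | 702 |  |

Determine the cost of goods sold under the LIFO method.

Sale 1 (702) [LIFO — newest first]: 373 @ $8.15 + 291 @ $10.35 + 38 @ $6.60 = $6,302.60
Ending inventory: 72 @ $7.10 + 329 @ $10.45 + 341 @ $6.60 = $6,199.85
Check: goods available $12,502.45 = COGS $6,302.60 + ending $6,199.85

COGS = $6,302.60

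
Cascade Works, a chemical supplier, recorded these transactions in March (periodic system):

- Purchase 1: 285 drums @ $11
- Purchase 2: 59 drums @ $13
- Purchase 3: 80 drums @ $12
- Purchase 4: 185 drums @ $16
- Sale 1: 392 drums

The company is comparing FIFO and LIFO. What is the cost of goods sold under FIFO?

FIFO COGS: 285 @ $11 + 59 @ $13 + 48 @ $12 = $4,478
LIFO COGS: 185 @ $16 + 80 @ $12 + 59 @ $13 + 68 @ $11 = $5,435

COGS = $4,478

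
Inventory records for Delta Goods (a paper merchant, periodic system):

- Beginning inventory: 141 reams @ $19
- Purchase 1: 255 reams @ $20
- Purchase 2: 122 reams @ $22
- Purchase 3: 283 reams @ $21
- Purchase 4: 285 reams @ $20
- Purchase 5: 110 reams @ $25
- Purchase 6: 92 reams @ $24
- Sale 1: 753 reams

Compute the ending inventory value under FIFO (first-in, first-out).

Ending inventory = $11,666

Sale 1 (753) [FIFO — oldest first]: 141 @ $19 + 255 @ $20 + 122 @ $22 + 235 @ $21 = $15,398
Ending inventory: 48 @ $21 + 285 @ $20 + 110 @ $25 + 92 @ $24 = $11,666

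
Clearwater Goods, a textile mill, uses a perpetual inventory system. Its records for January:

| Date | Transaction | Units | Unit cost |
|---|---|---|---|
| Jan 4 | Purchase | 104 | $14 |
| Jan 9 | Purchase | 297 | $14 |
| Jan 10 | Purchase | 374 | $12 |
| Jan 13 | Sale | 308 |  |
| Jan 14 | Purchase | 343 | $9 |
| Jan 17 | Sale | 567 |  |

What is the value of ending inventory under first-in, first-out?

Ending inventory = $2,187

Jan 13, 308 sold [FIFO — oldest first]: 104 @ $14 + 204 @ $14 = $4,312
Jan 17, 567 sold [FIFO — oldest first]: 93 @ $14 + 374 @ $12 + 100 @ $9 = $6,690
Total COGS = $4,312 + $6,690 = $11,002
Ending inventory: 243 @ $9 = $2,187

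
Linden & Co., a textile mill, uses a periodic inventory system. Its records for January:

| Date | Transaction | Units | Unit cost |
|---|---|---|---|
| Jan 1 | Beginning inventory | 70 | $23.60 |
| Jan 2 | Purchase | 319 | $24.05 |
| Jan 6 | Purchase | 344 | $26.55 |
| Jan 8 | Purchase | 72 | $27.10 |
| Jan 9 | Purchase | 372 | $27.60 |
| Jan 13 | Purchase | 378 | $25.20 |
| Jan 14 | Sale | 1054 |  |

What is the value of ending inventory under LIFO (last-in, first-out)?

Jan 14, 1054 sold [LIFO — newest first]: 378 @ $25.20 + 372 @ $27.60 + 72 @ $27.10 + 232 @ $26.55 = $27,903.60
Ending inventory: 70 @ $23.60 + 319 @ $24.05 + 112 @ $26.55 = $12,297.55

Ending inventory = $12,297.55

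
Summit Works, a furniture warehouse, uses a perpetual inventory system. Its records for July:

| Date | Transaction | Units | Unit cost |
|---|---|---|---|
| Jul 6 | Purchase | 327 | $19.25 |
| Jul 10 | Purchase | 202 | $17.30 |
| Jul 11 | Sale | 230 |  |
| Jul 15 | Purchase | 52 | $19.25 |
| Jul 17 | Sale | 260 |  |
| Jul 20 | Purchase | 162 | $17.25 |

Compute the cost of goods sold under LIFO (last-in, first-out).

Jul 11, 230 sold [LIFO — newest first]: 202 @ $17.30 + 28 @ $19.25 = $4,033.60
Jul 17, 260 sold [LIFO — newest first]: 52 @ $19.25 + 208 @ $19.25 = $5,005.00
Total COGS = $4,033.60 + $5,005.00 = $9,038.60
Ending inventory: 91 @ $19.25 + 162 @ $17.25 = $4,546.25

COGS = $9,038.60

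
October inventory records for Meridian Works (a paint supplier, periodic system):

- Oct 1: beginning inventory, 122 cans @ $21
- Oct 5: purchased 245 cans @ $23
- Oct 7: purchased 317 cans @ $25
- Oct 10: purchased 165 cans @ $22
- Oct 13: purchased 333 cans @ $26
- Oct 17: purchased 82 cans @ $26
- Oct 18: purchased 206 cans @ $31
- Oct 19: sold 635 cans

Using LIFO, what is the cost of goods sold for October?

COGS = $17,484

Oct 19, 635 sold [LIFO — newest first]: 206 @ $31 + 82 @ $26 + 333 @ $26 + 14 @ $22 = $17,484
Ending inventory: 122 @ $21 + 245 @ $23 + 317 @ $25 + 151 @ $22 = $19,444
Check: goods available $36,928 = COGS $17,484 + ending $19,444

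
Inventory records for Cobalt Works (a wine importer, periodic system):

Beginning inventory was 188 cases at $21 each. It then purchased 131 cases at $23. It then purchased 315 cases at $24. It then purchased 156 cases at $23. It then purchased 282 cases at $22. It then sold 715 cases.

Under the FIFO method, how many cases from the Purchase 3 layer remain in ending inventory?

75

Sale 1 (715) [FIFO — oldest first]: 188 @ $21 + 131 @ $23 + 315 @ $24 + 81 @ $23 = $16,384
Ending inventory: 75 @ $23 + 282 @ $22 = $7,929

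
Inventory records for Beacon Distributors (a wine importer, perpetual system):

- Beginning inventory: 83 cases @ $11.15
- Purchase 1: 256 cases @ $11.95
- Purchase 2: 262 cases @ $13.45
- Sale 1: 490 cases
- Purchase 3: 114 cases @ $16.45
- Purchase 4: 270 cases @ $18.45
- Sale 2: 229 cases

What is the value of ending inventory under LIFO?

Sale 1 (490) [LIFO — newest first]: 262 @ $13.45 + 228 @ $11.95 = $6,248.50
Sale 2 (229) [LIFO — newest first]: 229 @ $18.45 = $4,225.05
Total COGS = $6,248.50 + $4,225.05 = $10,473.55
Ending inventory: 83 @ $11.15 + 28 @ $11.95 + 114 @ $16.45 + 41 @ $18.45 = $3,891.80

Ending inventory = $3,891.80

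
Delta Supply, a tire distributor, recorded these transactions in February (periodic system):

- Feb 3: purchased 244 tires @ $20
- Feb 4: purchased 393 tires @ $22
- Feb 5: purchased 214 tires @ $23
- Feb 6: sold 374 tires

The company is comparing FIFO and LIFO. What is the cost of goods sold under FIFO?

FIFO COGS: 244 @ $20 + 130 @ $22 = $7,740
LIFO COGS: 214 @ $23 + 160 @ $22 = $8,442

COGS = $7,740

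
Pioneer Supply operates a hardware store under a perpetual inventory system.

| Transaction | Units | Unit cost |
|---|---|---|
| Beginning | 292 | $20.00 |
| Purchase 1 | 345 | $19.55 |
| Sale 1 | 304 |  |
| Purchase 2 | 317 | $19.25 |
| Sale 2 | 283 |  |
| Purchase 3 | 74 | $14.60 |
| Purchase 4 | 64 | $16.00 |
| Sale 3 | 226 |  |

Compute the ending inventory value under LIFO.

Ending inventory = $5,580.00

Sale 1 (304) [LIFO — newest first]: 304 @ $19.55 = $5,943.20
Sale 2 (283) [LIFO — newest first]: 283 @ $19.25 = $5,447.75
Sale 3 (226) [LIFO — newest first]: 64 @ $16.00 + 74 @ $14.60 + 34 @ $19.25 + 41 @ $19.55 + 13 @ $20.00 = $3,820.45
Total COGS = $5,943.20 + $5,447.75 + $3,820.45 = $15,211.40
Ending inventory: 279 @ $20.00 = $5,580.00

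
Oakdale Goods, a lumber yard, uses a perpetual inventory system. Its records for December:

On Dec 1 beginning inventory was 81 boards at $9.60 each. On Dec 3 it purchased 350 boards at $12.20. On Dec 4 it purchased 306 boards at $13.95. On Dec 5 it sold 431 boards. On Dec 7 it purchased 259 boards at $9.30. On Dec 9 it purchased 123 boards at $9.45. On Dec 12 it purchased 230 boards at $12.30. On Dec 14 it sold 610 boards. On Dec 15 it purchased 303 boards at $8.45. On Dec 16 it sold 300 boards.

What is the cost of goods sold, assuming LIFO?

Dec 5, 431 sold [LIFO — newest first]: 306 @ $13.95 + 125 @ $12.20 = $5,793.70
Dec 14, 610 sold [LIFO — newest first]: 230 @ $12.30 + 123 @ $9.45 + 257 @ $9.30 = $6,381.45
Dec 16, 300 sold [LIFO — newest first]: 300 @ $8.45 = $2,535.00
Total COGS = $5,793.70 + $6,381.45 + $2,535.00 = $14,710.15
Ending inventory: 81 @ $9.60 + 225 @ $12.20 + 2 @ $9.30 + 3 @ $8.45 = $3,566.55
Check: goods available $18,276.70 = COGS $14,710.15 + ending $3,566.55

COGS = $14,710.15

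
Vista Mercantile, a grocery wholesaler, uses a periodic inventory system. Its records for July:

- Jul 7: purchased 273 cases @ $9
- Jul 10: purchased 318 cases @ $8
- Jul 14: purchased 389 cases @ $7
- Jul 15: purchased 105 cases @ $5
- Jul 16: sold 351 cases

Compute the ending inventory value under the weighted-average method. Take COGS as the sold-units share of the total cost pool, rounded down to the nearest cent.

Ending inventory = $5,580.43

Jul 16, sell 351: 351/1085 × $8,249.00 → $2,668.57
Ending inventory (cost pool remaining) = $5,580.43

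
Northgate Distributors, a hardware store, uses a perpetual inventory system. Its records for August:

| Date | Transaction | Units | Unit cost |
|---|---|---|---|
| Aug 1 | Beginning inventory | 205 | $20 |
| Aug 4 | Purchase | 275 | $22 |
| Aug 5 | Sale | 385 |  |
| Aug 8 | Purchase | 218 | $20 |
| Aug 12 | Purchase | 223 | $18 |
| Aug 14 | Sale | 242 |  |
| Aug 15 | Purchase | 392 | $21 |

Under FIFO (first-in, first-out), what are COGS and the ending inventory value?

COGS = $13,090; ending inventory = $13,666

Aug 5, 385 sold [FIFO — oldest first]: 205 @ $20 + 180 @ $22 = $8,060
Aug 14, 242 sold [FIFO — oldest first]: 95 @ $22 + 147 @ $20 = $5,030
Total COGS = $8,060 + $5,030 = $13,090
Ending inventory: 71 @ $20 + 223 @ $18 + 392 @ $21 = $13,666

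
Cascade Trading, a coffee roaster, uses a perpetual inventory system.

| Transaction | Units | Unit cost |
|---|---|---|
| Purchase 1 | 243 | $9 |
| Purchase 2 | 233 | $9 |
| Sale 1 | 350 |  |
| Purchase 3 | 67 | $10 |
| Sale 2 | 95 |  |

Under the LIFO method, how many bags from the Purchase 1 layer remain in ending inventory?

98

Sale 1 (350) [LIFO — newest first]: 233 @ $9 + 117 @ $9 = $3,150
Sale 2 (95) [LIFO — newest first]: 67 @ $10 + 28 @ $9 = $922
Total COGS = $3,150 + $922 = $4,072
Ending inventory: 98 @ $9 = $882
Check: goods available $4,954 = COGS $4,072 + ending $882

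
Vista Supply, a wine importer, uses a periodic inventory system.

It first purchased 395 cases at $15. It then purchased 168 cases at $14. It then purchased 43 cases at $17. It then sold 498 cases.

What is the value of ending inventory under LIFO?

Sale 1 (498) [LIFO — newest first]: 43 @ $17 + 168 @ $14 + 287 @ $15 = $7,388
Ending inventory: 108 @ $15 = $1,620

Ending inventory = $1,620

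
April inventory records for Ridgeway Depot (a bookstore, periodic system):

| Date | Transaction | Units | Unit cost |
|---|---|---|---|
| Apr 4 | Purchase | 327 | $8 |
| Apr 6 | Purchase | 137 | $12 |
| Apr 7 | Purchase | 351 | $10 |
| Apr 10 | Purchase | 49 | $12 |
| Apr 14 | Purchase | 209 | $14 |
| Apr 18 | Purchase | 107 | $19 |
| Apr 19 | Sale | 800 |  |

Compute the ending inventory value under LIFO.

Apr 19, 800 sold [LIFO — newest first]: 107 @ $19 + 209 @ $14 + 49 @ $12 + 351 @ $10 + 84 @ $12 = $10,065
Ending inventory: 327 @ $8 + 53 @ $12 = $3,252

Ending inventory = $3,252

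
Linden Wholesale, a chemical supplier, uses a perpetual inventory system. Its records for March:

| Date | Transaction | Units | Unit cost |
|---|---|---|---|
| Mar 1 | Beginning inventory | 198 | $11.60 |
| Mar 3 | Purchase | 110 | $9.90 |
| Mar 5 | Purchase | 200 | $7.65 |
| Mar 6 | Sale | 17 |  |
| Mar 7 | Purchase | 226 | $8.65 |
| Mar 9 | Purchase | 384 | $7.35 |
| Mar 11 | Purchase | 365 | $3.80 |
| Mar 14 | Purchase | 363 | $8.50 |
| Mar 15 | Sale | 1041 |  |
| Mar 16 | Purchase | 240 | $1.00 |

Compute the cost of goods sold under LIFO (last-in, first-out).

COGS = $6,903.10

Mar 6, 17 sold [LIFO — newest first]: 17 @ $7.65 = $130.05
Mar 15, 1041 sold [LIFO — newest first]: 363 @ $8.50 + 365 @ $3.80 + 313 @ $7.35 = $6,773.05
Total COGS = $130.05 + $6,773.05 = $6,903.10
Ending inventory: 198 @ $11.60 + 110 @ $9.90 + 183 @ $7.65 + 226 @ $8.65 + 71 @ $7.35 + 240 @ $1.00 = $7,502.50
Check: goods available $14,405.60 = COGS $6,903.10 + ending $7,502.50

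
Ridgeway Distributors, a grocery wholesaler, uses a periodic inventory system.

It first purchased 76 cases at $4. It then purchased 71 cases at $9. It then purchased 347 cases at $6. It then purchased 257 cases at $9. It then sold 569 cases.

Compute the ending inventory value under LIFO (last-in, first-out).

Ending inventory = $1,153

Sale 1 (569) [LIFO — newest first]: 257 @ $9 + 312 @ $6 = $4,185
Ending inventory: 76 @ $4 + 71 @ $9 + 35 @ $6 = $1,153
Check: goods available $5,338 = COGS $4,185 + ending $1,153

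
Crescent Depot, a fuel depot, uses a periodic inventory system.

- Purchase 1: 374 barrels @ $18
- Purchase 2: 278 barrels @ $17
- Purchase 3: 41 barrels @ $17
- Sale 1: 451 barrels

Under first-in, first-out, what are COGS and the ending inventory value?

Sale 1 (451) [FIFO — oldest first]: 374 @ $18 + 77 @ $17 = $8,041
Ending inventory: 201 @ $17 + 41 @ $17 = $4,114

COGS = $8,041; ending inventory = $4,114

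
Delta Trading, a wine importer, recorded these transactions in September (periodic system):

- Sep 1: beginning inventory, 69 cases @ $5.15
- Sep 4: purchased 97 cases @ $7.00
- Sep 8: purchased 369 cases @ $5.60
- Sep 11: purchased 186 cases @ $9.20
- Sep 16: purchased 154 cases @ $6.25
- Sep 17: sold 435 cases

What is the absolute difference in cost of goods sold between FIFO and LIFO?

FIFO COGS: 69 @ $5.15 + 97 @ $7.00 + 269 @ $5.60 = $2,540.75
LIFO COGS: 154 @ $6.25 + 186 @ $9.20 + 95 @ $5.60 = $3,205.70
Difference = |$2,540.75 − $3,205.70| = $664.95

$664.95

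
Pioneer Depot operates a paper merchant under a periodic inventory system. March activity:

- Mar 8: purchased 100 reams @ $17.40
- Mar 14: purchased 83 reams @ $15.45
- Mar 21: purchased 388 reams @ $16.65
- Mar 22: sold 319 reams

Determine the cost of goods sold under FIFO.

Mar 22, 319 sold [FIFO — oldest first]: 100 @ $17.40 + 83 @ $15.45 + 136 @ $16.65 = $5,286.75
Ending inventory: 252 @ $16.65 = $4,195.80
Check: goods available $9,482.55 = COGS $5,286.75 + ending $4,195.80

COGS = $5,286.75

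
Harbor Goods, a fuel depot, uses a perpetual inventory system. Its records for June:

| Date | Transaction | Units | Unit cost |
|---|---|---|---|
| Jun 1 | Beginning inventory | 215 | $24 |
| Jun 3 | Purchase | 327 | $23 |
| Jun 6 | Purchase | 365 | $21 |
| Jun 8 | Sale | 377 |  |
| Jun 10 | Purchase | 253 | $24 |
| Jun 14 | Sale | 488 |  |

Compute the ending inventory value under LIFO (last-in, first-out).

Ending inventory = $7,000

Jun 8, 377 sold [LIFO — newest first]: 365 @ $21 + 12 @ $23 = $7,941
Jun 14, 488 sold [LIFO — newest first]: 253 @ $24 + 235 @ $23 = $11,477
Total COGS = $7,941 + $11,477 = $19,418
Ending inventory: 215 @ $24 + 80 @ $23 = $7,000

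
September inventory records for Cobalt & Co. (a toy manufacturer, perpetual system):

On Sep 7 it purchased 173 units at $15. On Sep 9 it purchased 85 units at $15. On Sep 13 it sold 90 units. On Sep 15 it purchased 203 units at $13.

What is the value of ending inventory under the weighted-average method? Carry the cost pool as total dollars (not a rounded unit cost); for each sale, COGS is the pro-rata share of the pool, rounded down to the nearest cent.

Ending inventory = $5,159.00

After Sep 7: 173 on hand, pool $2,595.00 (≈ $15.0000 each)
After Sep 9: 258 on hand, pool $3,870.00 (≈ $15.0000 each)
Sep 13, sell 90: 90/258 × $3,870.00 → $1,350.00
After Sep 15: 371 on hand, pool $5,159.00 (≈ $13.9057 each)
Ending inventory (cost pool remaining) = $5,159.00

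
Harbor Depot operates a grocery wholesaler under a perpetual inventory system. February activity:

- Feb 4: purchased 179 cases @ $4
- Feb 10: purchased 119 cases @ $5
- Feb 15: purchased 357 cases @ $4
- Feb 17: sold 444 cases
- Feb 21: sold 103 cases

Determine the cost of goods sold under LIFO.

COGS = $2,307

Feb 17, 444 sold [LIFO — newest first]: 357 @ $4 + 87 @ $5 = $1,863
Feb 21, 103 sold [LIFO — newest first]: 32 @ $5 + 71 @ $4 = $444
Total COGS = $1,863 + $444 = $2,307
Ending inventory: 108 @ $4 = $432
Check: goods available $2,739 = COGS $2,307 + ending $432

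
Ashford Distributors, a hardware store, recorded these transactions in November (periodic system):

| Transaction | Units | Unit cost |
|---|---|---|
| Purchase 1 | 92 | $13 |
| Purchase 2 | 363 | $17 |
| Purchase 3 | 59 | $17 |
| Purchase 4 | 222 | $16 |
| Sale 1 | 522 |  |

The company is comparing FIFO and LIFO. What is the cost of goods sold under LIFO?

FIFO COGS: 92 @ $13 + 363 @ $17 + 59 @ $17 + 8 @ $16 = $8,498
LIFO COGS: 222 @ $16 + 59 @ $17 + 241 @ $17 = $8,652

COGS = $8,652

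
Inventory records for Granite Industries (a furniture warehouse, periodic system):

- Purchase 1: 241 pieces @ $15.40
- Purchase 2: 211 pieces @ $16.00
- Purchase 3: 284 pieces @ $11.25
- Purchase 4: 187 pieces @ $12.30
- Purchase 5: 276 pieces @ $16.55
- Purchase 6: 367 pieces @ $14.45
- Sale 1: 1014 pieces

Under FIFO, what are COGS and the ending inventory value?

Sale 1 (1014) [FIFO — oldest first]: 241 @ $15.40 + 211 @ $16.00 + 284 @ $11.25 + 187 @ $12.30 + 91 @ $16.55 = $14,088.55
Ending inventory: 185 @ $16.55 + 367 @ $14.45 = $8,364.90

COGS = $14,088.55; ending inventory = $8,364.90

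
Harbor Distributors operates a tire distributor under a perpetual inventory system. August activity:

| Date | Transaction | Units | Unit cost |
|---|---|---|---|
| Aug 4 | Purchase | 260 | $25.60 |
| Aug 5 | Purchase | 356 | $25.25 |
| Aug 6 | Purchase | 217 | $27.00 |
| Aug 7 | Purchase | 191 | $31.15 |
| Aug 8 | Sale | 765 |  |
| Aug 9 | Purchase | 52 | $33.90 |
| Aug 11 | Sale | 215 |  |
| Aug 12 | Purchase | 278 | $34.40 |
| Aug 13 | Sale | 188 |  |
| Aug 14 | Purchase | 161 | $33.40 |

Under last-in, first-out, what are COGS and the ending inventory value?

COGS = $33,226.05; ending inventory = $10,931.00

Aug 8, 765 sold [LIFO — newest first]: 191 @ $31.15 + 217 @ $27.00 + 356 @ $25.25 + 1 @ $25.60 = $20,823.25
Aug 11, 215 sold [LIFO — newest first]: 52 @ $33.90 + 163 @ $25.60 = $5,935.60
Aug 13, 188 sold [LIFO — newest first]: 188 @ $34.40 = $6,467.20
Total COGS = $20,823.25 + $5,935.60 + $6,467.20 = $33,226.05
Ending inventory: 96 @ $25.60 + 90 @ $34.40 + 161 @ $33.40 = $10,931.00
Check: goods available $44,157.05 = COGS $33,226.05 + ending $10,931.00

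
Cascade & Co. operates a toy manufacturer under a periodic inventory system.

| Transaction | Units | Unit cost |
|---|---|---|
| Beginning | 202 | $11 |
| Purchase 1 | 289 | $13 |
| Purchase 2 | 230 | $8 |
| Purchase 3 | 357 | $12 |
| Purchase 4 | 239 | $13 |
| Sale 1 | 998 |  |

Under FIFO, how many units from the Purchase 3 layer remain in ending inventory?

80

Sale 1 (998) [FIFO — oldest first]: 202 @ $11 + 289 @ $13 + 230 @ $8 + 277 @ $12 = $11,143
Ending inventory: 80 @ $12 + 239 @ $13 = $4,067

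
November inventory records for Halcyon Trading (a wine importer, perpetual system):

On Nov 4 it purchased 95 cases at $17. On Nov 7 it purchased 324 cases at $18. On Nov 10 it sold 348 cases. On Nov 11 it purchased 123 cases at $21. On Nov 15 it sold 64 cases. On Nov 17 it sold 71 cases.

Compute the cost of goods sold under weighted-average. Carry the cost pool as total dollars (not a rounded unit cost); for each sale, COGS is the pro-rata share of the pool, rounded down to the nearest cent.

COGS = $8,860.66

After Nov 4: 95 on hand, pool $1,615.00 (≈ $17.0000 each)
After Nov 7: 419 on hand, pool $7,447.00 (≈ $17.7733 each)
Nov 10, sell 348: 348/419 × $7,447.00 → $6,185.09
After Nov 11: 194 on hand, pool $3,844.91 (≈ $19.8191 each)
Nov 15, sell 64: 64/194 × $3,844.91 → $1,268.42
Nov 17, sell 71: 71/130 × $2,576.49 → $1,407.15
Total COGS = $6,185.09 + $1,268.42 + $1,407.15 = $8,860.66
Ending inventory (cost pool remaining) = $1,169.34
Check: goods available $10,030.00 = COGS $8,860.66 + ending $1,169.34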